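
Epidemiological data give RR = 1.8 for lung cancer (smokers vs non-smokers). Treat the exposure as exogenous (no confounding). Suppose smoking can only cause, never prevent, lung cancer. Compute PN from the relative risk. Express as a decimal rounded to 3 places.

Under exogeneity and monotonicity, PN = (RR − 1) / RR = 1 − 1/RR.
PN = (1.8 − 1) / 1.8 = 0.8 / 1.8 ≈ 0.4444

PN ≈ 0.444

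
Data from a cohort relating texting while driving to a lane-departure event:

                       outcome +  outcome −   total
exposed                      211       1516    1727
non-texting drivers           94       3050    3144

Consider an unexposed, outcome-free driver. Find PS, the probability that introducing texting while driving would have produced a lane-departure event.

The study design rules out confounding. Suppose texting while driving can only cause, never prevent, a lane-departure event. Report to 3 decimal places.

PS ≈ 0.095

p₁ = P(outcome | exposed) = 211/1727 = 0.12218
p₀ = P(outcome | unexposed) = 94/3144 = 0.029898
Under exogeneity and monotonicity, PS = (p₁ − p₀)/(1 − p₀).
PS = (0.12218 − 0.029898) / 0.9701 ≈ 0.0951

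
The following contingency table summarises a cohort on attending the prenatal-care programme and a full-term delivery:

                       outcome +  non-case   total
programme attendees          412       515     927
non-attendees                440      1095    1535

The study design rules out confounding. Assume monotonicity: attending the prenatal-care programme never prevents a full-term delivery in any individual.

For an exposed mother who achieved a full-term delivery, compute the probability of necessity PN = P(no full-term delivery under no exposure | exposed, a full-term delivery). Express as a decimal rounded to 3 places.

p₁ = P(outcome | exposed) = 412/927 = 0.44444
p₀ = P(outcome | unexposed) = 440/1535 = 0.28664
Under exogeneity and monotonicity, PN = (p₁ − p₀)/p₁.
PN = (0.44444 − 0.28664) / 0.44444 ≈ 0.3550

PN ≈ 0.355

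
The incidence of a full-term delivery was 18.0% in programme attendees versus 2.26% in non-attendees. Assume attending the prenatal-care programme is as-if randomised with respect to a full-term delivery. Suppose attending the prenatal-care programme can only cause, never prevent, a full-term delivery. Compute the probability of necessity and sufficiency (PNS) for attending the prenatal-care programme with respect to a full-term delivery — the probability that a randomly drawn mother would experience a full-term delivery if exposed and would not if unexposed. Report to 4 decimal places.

PNS ≈ 0.1574

p₁ = 0.18, p₀ = 0.0226.
Under exogeneity and monotonicity, PNS = p₁ − p₀.
PNS = 0.18 − 0.0226 = 0.1574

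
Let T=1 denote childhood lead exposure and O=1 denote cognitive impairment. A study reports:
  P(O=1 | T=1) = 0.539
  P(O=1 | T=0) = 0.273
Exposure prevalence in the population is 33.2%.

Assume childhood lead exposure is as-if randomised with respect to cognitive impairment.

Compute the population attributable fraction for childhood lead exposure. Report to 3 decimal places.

Let p₁ = 0.539, p₀ = 0.273.
Overall risk P(Y=1) = π·p₁ + (1−π)·p₀ = 0.332×0.539 + 0.668×0.273 = 0.36131.
Under exogeneity, PAF = [P(Y=1) − p₀] / P(Y=1).
PAF = (0.36131 − 0.273) / 0.36131 ≈ 0.2444

PAF ≈ 0.244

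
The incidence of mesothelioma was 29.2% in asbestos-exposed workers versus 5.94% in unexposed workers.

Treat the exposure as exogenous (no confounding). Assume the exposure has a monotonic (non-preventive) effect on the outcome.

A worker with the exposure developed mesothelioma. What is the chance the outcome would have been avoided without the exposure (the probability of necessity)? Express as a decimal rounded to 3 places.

PN ≈ 0.797

p₁ = 0.292, p₀ = 0.0594.
Under exogeneity and monotonicity, PN = (p₁ − p₀) / p₁.
PN = (0.292 − 0.0594) / 0.292 = 0.2326 / 0.292 ≈ 0.7966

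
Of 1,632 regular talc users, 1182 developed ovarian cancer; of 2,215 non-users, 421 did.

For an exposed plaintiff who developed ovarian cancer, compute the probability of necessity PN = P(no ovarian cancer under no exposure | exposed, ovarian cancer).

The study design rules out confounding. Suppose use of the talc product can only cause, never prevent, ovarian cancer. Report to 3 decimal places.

p₁ = P(outcome | exposed) = 1182/1632 = 0.72426
p₀ = P(outcome | unexposed) = 421/2215 = 0.19007
Under exogeneity and monotonicity, PN = (p₁ − p₀) / p₁.
PN = (0.72426 − 0.19007) / 0.72426 = 0.5342 / 0.72426 ≈ 0.7376

PN ≈ 0.738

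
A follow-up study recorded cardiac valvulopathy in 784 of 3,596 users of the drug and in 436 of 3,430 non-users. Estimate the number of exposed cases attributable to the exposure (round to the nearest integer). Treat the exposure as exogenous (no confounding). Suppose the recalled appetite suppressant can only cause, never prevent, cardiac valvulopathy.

about 327 cases

p₁ = P(outcome | exposed) = 784/3596 = 0.21802
p₀ = P(outcome | unexposed) = 436/3430 = 0.12711
PN = (p₁ − p₀)/p₁ = (0.21802 − 0.12711) / 0.21802 ≈ 0.41696.
Attributable cases ≈ PN × (exposed cases) = 0.41696 × 784 ≈ 326.90.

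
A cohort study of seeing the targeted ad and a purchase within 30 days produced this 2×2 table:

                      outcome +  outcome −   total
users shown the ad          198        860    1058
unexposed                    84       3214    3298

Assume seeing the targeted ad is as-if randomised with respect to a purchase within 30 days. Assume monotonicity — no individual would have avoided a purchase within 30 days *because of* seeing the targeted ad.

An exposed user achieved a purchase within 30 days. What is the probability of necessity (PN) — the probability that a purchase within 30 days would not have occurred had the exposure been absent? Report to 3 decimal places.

p₁ = P(outcome | exposed) = 198/1058 = 0.18715
p₀ = P(outcome | unexposed) = 84/3298 = 0.02547
Under exogeneity and monotonicity, PN = (p₁ − p₀) / p₁.
PN = (0.18715 − 0.02547) / 0.18715 = 0.16168 / 0.18715 ≈ 0.8639

PN ≈ 0.864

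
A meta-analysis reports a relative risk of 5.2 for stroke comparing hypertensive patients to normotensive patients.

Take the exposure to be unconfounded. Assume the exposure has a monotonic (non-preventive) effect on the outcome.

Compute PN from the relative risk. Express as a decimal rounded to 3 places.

Under exogeneity and monotonicity, PN = (RR − 1) / RR = 1 − 1/RR.
PN = (5.2 − 1) / 5.2 = 4.2 / 5.2 ≈ 0.8077

PN ≈ 0.808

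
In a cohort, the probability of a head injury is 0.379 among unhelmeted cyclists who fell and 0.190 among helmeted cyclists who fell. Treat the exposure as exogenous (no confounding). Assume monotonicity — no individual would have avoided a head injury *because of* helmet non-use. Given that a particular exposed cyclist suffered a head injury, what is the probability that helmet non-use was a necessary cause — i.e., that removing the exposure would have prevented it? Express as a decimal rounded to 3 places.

PN ≈ 0.499

Let p₁ = 0.379, p₀ = 0.19.
Under exogeneity and monotonicity, PN = (p₁ − p₀) / p₁.
PN = (0.379 − 0.19) / 0.379 = 0.189 / 0.379 ≈ 0.4987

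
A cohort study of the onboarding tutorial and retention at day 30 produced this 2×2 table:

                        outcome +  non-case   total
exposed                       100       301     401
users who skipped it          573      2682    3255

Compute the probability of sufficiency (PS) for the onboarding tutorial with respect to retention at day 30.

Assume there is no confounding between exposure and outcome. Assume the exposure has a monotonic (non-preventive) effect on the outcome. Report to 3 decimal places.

p₁ = P(outcome | exposed) = 100/401 = 0.24938
p₀ = P(outcome | unexposed) = 573/3255 = 0.17604
Under exogeneity and monotonicity, PS = (p₁ − p₀)/(1 − p₀).
PS = (0.24938 − 0.17604) / 0.82396 ≈ 0.0890

PS ≈ 0.089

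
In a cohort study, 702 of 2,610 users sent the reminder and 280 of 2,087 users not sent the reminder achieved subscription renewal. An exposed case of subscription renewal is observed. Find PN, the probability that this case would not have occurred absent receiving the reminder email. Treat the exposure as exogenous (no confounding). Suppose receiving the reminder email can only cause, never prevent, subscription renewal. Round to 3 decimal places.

PN ≈ 0.501

p₁ = P(outcome | exposed) = 702/2610 = 0.26897
p₀ = P(outcome | unexposed) = 280/2087 = 0.13416
Under exogeneity and monotonicity, PN = (p₁ − p₀) / p₁.
PN = (0.26897 − 0.13416) / 0.26897 = 0.1348 / 0.26897 ≈ 0.5012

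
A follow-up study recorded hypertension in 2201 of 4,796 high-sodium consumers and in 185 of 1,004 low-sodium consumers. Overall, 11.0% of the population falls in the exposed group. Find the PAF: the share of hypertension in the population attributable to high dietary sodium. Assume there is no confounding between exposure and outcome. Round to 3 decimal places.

p₁ = P(outcome | exposed) = 2201/4796 = 0.45892
p₀ = P(outcome | unexposed) = 185/1004 = 0.18426
Overall risk P(Y=1) = π·p₁ + (1−π)·p₀ = 0.11×0.45892 + 0.89×0.18426 = 0.21448.
Under exogeneity, PAF = [P(Y=1) − p₀] / P(Y=1).
PAF = (0.21448 − 0.18426) / 0.21448 ≈ 0.1409

PAF ≈ 0.141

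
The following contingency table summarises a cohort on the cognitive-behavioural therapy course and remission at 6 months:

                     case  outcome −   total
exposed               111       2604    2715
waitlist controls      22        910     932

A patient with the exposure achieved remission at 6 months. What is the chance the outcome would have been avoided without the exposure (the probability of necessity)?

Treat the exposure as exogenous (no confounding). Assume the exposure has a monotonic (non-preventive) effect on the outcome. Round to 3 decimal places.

p₁ = P(outcome | exposed) = 111/2715 = 0.040884
p₀ = P(outcome | unexposed) = 22/932 = 0.023605
Under exogeneity and monotonicity, PN = (p₁ − p₀)/p₁.
PN = (0.040884 − 0.023605) / 0.040884 ≈ 0.4226

PN ≈ 0.423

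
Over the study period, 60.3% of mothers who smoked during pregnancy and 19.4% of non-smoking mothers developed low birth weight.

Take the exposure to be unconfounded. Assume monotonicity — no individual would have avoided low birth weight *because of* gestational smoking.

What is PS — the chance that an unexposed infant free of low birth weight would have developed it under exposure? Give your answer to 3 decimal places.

PS ≈ 0.507

p₁ = 0.603, p₀ = 0.194.
Under exogeneity and monotonicity, PS = (p₁ − p₀) / (1 − p₀).
PS = (0.603 − 0.194) / (1 − 0.194) = 0.409 / 0.806 ≈ 0.5074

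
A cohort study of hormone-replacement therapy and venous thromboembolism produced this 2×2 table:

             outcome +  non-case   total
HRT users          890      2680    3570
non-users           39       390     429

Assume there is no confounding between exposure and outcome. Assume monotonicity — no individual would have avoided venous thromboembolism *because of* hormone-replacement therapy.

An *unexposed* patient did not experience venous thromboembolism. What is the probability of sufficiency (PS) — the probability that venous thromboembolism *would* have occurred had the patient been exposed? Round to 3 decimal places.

PS ≈ 0.174

p₁ = P(outcome | exposed) = 890/3570 = 0.2493
p₀ = P(outcome | unexposed) = 39/429 = 0.090909
Under exogeneity and monotonicity, PS = (p₁ − p₀) / (1 − p₀).
PS = (0.2493 − 0.090909) / (1 − 0.090909) = 0.15839 / 0.90909 ≈ 0.1742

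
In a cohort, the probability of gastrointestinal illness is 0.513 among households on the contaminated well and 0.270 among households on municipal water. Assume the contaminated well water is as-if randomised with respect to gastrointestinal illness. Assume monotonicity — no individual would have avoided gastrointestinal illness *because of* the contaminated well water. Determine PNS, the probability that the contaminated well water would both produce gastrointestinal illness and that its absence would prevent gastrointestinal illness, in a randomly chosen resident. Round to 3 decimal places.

PNS ≈ 0.243

Let p₁ = 0.513, p₀ = 0.27.
Under exogeneity and monotonicity, PNS = p₁ − p₀.
PNS = 0.513 − 0.27 = 0.243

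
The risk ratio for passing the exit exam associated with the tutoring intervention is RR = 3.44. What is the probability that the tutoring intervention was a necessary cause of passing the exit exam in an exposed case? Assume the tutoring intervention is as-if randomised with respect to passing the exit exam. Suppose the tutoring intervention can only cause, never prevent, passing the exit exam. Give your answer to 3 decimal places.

Under exogeneity and monotonicity, PN = (RR − 1) / RR = 1 − 1/RR.
PN = (3.44 − 1) / 3.44 = 2.44 / 3.44 ≈ 0.7093

PN ≈ 0.709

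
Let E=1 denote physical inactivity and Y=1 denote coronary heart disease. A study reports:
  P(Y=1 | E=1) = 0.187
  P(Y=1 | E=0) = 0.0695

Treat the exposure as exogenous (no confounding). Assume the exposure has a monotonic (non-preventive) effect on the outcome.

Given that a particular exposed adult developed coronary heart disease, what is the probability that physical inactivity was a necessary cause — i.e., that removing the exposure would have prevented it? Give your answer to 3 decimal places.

Let p₁ = 0.187, p₀ = 0.0695.
Under exogeneity and monotonicity, PN = (p₁ − p₀) / p₁.
PN = (0.187 − 0.0695) / 0.187 = 0.1175 / 0.187 ≈ 0.6283

PN ≈ 0.628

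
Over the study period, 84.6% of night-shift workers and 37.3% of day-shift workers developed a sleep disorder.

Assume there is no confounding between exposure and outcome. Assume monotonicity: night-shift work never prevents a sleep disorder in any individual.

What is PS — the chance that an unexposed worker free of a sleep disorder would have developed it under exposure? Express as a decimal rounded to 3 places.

PS ≈ 0.754

p₁ = 0.846, p₀ = 0.373.
Under exogeneity and monotonicity, PS = (p₁ − p₀) / (1 − p₀).
PS = (0.846 − 0.373) / (1 − 0.373) = 0.473 / 0.627 ≈ 0.7544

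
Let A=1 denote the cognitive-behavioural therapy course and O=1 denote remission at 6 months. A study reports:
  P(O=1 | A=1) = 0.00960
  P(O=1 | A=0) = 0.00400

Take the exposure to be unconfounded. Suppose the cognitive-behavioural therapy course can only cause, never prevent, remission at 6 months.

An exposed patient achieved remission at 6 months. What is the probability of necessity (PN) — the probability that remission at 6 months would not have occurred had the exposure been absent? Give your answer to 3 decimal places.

Let p₁ = 0.0096, p₀ = 0.004.
Under exogeneity and monotonicity, PN = (p₁ − p₀) / p₁.
PN = (0.0096 − 0.004) / 0.0096 = 0.0056 / 0.0096 ≈ 0.5833

PN ≈ 0.583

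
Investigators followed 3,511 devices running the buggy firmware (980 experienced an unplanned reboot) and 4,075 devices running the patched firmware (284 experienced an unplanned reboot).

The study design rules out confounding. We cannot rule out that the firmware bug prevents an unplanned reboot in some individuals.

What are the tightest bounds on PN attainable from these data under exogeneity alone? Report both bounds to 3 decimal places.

0.750 ≤ PN ≤ 1.000

p₁ = P(outcome | exposed) = 980/3511 = 0.27912
p₀ = P(outcome | unexposed) = 284/4075 = 0.069693
Under exogeneity alone the bounds on PN are max{0,(p₁−p₀)/p₁} ≤ PN ≤ min{1,(1−p₀)/p₁}.
  lower = (p₁ − p₀)/p₁ = 0.20943 / 0.27912 ≈ 0.7503
  upper = min{1, (1 − p₀)/p₁} = 0.93031 / 0.27912 ≈ 3.3330 → capped at 1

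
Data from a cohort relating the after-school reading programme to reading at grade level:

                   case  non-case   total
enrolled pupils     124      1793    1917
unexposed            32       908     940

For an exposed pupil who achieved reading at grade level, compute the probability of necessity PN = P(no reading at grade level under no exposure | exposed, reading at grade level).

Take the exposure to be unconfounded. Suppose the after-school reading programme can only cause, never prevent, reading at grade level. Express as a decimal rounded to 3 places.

p₁ = P(outcome | exposed) = 124/1917 = 0.064684
p₀ = P(outcome | unexposed) = 32/940 = 0.034043
Under exogeneity and monotonicity, PN = (p₁ − p₀) / p₁.
PN = (0.064684 − 0.034043) / 0.064684 = 0.030642 / 0.064684 ≈ 0.4737

PN ≈ 0.474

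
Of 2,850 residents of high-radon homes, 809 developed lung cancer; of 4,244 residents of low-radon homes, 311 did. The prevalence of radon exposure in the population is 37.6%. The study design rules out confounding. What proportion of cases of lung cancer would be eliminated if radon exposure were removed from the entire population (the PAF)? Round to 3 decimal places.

p₁ = P(outcome | exposed) = 809/2850 = 0.28386
p₀ = P(outcome | unexposed) = 311/4244 = 0.07328
Overall risk P(Y=1) = π·p₁ + (1−π)·p₀ = 0.376×0.28386 + 0.624×0.07328 = 0.15246.
Under exogeneity, PAF = [P(Y=1) − p₀] / P(Y=1).
PAF = (0.15246 − 0.07328) / 0.15246 ≈ 0.5193

PAF ≈ 0.519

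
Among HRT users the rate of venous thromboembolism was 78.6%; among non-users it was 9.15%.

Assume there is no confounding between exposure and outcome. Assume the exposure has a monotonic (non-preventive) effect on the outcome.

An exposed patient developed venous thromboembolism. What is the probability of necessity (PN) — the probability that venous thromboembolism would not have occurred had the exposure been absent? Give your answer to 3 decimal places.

PN ≈ 0.884

p₁ = 0.786, p₀ = 0.0915.
Under exogeneity and monotonicity, PN = (p₁ − p₀) / p₁.
PN = (0.786 − 0.0915) / 0.786 = 0.6945 / 0.786 ≈ 0.8836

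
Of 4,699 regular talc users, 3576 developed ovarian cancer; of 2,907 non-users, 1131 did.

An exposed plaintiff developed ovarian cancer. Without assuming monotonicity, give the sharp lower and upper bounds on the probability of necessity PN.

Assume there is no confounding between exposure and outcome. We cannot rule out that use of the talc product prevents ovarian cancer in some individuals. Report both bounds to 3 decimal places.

p₁ = P(outcome | exposed) = 3576/4699 = 0.76101
p₀ = P(outcome | unexposed) = 1131/2907 = 0.38906
Under exogeneity alone the bounds on PN are max{0,(p₁−p₀)/p₁} ≤ PN ≤ min{1,(1−p₀)/p₁}.
  lower = (p₁ − p₀)/p₁ = 0.37195 / 0.76101 ≈ 0.4888
  upper = min{1, (1 − p₀)/p₁} = 0.61094 / 0.76101 ≈ 0.8028

0.489 ≤ PN ≤ 0.803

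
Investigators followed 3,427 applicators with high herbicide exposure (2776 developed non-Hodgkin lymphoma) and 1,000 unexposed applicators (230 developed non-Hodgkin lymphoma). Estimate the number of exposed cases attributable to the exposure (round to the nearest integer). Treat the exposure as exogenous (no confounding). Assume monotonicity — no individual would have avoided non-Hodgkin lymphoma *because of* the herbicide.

p₁ = P(outcome | exposed) = 2776/3427 = 0.81004
p₀ = P(outcome | unexposed) = 230/1000 = 0.23
PN = (p₁ − p₀)/p₁ = (0.81004 − 0.23) / 0.81004 ≈ 0.71606.
Attributable cases ≈ PN × (exposed cases) = 0.71606 × 2776 ≈ 1987.79.

about 1988 cases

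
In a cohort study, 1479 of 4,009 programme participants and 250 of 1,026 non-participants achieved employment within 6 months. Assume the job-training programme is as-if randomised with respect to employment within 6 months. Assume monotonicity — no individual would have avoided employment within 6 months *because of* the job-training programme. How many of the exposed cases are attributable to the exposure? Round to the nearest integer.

about 502 cases

p₁ = P(outcome | exposed) = 1479/4009 = 0.36892
p₀ = P(outcome | unexposed) = 250/1026 = 0.24366
PN = (p₁ − p₀)/p₁ = (0.36892 − 0.24366) / 0.36892 ≈ 0.33952.
Attributable cases ≈ PN × (exposed cases) = 0.33952 × 1479 ≈ 502.15.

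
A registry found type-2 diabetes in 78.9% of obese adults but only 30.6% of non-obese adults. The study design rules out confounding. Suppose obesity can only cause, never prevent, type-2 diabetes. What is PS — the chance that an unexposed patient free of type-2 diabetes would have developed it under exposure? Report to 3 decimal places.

PS ≈ 0.696

p₁ = 0.789, p₀ = 0.306.
Under exogeneity and monotonicity, PS = (p₁ − p₀) / (1 − p₀).
PS = (0.789 − 0.306) / (1 − 0.306) = 0.483 / 0.694 ≈ 0.6960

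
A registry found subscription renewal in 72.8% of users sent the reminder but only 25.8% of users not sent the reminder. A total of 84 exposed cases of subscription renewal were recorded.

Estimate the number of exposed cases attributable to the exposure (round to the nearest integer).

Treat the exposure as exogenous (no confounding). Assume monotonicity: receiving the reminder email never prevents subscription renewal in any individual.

about 54 cases

p₁ = 0.728, p₀ = 0.258.
PN = (p₁ − p₀)/p₁ = (0.728 − 0.258) / 0.728 ≈ 0.64560.
Attributable cases ≈ PN × (exposed cases) = 0.64560 × 84 ≈ 54.23.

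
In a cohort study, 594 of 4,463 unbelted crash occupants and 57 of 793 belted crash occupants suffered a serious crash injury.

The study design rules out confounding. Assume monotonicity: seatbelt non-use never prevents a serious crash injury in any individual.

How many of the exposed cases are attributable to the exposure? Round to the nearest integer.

p₁ = P(outcome | exposed) = 594/4463 = 0.13309
p₀ = P(outcome | unexposed) = 57/793 = 0.071879
PN = (p₁ − p₀)/p₁ = (0.13309 − 0.071879) / 0.13309 ≈ 0.45994.
Attributable cases ≈ PN × (exposed cases) = 0.45994 × 594 ≈ 273.20.

about 273 cases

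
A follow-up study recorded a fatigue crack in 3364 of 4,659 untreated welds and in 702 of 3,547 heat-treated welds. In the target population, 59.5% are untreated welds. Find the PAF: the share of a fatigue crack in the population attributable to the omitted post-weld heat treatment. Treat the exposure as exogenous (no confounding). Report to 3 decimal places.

p₁ = P(outcome | exposed) = 3364/4659 = 0.72204
p₀ = P(outcome | unexposed) = 702/3547 = 0.19791
Overall risk P(Y=1) = π·p₁ + (1−π)·p₀ = 0.595×0.72204 + 0.405×0.19791 = 0.50977.
Under exogeneity, PAF = [P(Y=1) − p₀] / P(Y=1).
PAF = (0.50977 − 0.19791) / 0.50977 ≈ 0.6118

PAF ≈ 0.612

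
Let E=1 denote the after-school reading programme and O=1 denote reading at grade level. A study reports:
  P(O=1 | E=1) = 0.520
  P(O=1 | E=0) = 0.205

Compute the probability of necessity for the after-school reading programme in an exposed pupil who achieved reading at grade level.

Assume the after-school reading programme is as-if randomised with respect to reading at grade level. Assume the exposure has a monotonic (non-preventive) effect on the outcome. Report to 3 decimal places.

Let p₁ = 0.52, p₀ = 0.205.
Under exogeneity and monotonicity, PN = (p₁ − p₀) / p₁.
PN = (0.52 − 0.205) / 0.52 = 0.315 / 0.52 ≈ 0.6058

PN ≈ 0.606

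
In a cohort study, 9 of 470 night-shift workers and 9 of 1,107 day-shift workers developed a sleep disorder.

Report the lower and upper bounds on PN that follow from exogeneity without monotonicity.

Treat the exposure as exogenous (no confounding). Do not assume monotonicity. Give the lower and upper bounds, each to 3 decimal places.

p₁ = P(outcome | exposed) = 9/470 = 0.019149
p₀ = P(outcome | unexposed) = 9/1107 = 0.0081301
Under exogeneity alone the bounds on PN are max{0,(p₁−p₀)/p₁} ≤ PN ≤ min{1,(1−p₀)/p₁}.
  lower = (p₁ − p₀)/p₁ = 0.011019 / 0.019149 ≈ 0.5754
  upper = min{1, (1 − p₀)/p₁} = 0.99187 / 0.019149 ≈ 51.7977 → capped at 1

0.575 ≤ PN ≤ 1.000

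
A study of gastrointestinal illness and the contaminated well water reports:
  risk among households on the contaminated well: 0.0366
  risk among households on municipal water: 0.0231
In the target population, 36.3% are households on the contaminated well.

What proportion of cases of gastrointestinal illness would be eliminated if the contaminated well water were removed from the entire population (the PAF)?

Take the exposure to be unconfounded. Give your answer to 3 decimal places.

Let p₁ = 0.0366, p₀ = 0.0231.
Overall risk P(Y=1) = π·p₁ + (1−π)·p₀ = 0.363×0.0366 + 0.637×0.0231 = 0.028.
Under exogeneity, PAF = [P(Y=1) − p₀] / P(Y=1).
PAF = (0.028 − 0.0231) / 0.028 ≈ 0.1750

PAF ≈ 0.175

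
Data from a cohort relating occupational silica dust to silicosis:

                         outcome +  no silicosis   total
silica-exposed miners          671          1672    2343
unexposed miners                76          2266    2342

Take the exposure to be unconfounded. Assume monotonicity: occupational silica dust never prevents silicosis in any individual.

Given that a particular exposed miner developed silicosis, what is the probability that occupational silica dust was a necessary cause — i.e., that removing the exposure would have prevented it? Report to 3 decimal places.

p₁ = P(outcome | exposed) = 671/2343 = 0.28638
p₀ = P(outcome | unexposed) = 76/2342 = 0.032451
Under exogeneity and monotonicity, PN = (p₁ − p₀)/p₁.
PN = (0.28638 − 0.032451) / 0.28638 ≈ 0.8867

PN ≈ 0.887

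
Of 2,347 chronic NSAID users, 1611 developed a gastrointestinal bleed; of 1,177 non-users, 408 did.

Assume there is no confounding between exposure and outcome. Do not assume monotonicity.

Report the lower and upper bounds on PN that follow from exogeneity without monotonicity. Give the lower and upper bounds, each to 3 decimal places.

p₁ = P(outcome | exposed) = 1611/2347 = 0.68641
p₀ = P(outcome | unexposed) = 408/1177 = 0.34664
Under exogeneity alone the bounds on PN are max{0,(p₁−p₀)/p₁} ≤ PN ≤ min{1,(1−p₀)/p₁}.
  lower = (p₁ − p₀)/p₁ = 0.33976 / 0.68641 ≈ 0.4950
  upper = min{1, (1 − p₀)/p₁} = 0.65336 / 0.68641 ≈ 0.9518

0.495 ≤ PN ≤ 0.952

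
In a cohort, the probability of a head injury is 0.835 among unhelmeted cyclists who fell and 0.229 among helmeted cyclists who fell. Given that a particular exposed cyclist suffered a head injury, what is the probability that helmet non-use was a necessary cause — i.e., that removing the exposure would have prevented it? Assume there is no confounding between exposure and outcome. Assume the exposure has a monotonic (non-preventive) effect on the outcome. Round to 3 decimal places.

Let p₁ = 0.835, p₀ = 0.229.
Under exogeneity and monotonicity, PN = (p₁ − p₀) / p₁.
PN = (0.835 − 0.229) / 0.835 = 0.606 / 0.835 ≈ 0.7257

PN ≈ 0.726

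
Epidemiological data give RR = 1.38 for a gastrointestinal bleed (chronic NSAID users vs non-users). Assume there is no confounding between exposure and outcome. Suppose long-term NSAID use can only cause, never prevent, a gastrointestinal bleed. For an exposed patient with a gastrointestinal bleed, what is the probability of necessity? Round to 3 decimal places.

Under exogeneity and monotonicity, PN = (RR − 1) / RR = 1 − 1/RR.
PN = (1.38 − 1) / 1.38 = 0.38 / 1.38 ≈ 0.2754

PN ≈ 0.275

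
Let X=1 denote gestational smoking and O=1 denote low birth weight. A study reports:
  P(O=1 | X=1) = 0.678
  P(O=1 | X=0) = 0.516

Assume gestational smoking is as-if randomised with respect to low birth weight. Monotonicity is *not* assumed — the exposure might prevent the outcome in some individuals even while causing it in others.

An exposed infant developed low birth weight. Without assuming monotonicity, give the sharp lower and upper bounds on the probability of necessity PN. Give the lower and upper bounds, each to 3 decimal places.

0.239 ≤ PN ≤ 0.714

Let p₁ = 0.678, p₀ = 0.516.
Under exogeneity alone the bounds on PN are max{0,(p₁−p₀)/p₁} ≤ PN ≤ min{1,(1−p₀)/p₁}.
  lower = (p₁ − p₀)/p₁ = 0.162 / 0.678 ≈ 0.2389
  upper = min{1, (1 − p₀)/p₁} = 0.484 / 0.678 ≈ 0.7139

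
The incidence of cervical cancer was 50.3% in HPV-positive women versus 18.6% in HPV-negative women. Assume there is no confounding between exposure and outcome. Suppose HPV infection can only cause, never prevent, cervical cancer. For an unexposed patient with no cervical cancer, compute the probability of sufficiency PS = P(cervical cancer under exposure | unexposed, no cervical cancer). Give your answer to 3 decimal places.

p₁ = 0.503, p₀ = 0.186.
Under exogeneity and monotonicity, PS = (p₁ − p₀) / (1 − p₀).
PS = (0.503 − 0.186) / (1 − 0.186) = 0.317 / 0.814 ≈ 0.3894

PS ≈ 0.389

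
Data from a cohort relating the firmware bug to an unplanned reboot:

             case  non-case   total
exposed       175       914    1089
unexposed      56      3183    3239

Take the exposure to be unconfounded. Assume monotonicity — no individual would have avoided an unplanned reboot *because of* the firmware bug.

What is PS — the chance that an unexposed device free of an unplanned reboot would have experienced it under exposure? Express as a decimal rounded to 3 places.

p₁ = P(outcome | exposed) = 175/1089 = 0.1607
p₀ = P(outcome | unexposed) = 56/3239 = 0.017289
Under exogeneity and monotonicity, PS = (p₁ − p₀) / (1 − p₀).
PS = (0.1607 − 0.017289) / (1 − 0.017289) = 0.14341 / 0.98271 ≈ 0.1459

PS ≈ 0.146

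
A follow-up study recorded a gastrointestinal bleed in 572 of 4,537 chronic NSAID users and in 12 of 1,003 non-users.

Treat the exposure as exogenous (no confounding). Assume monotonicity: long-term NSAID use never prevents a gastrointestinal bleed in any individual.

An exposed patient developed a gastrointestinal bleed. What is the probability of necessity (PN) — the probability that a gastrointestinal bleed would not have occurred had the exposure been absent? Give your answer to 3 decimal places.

p₁ = P(outcome | exposed) = 572/4537 = 0.12607
p₀ = P(outcome | unexposed) = 12/1003 = 0.011964
Under exogeneity and monotonicity, PN = (p₁ − p₀) / p₁.
PN = (0.12607 − 0.011964) / 0.12607 = 0.11411 / 0.12607 ≈ 0.9051

PN ≈ 0.905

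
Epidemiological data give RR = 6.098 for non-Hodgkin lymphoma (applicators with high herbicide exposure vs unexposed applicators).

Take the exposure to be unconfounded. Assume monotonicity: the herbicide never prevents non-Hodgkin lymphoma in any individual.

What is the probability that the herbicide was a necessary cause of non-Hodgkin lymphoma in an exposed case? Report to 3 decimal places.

Under exogeneity and monotonicity, PN = (RR − 1) / RR = 1 − 1/RR.
PN = (6.098 − 1) / 6.098 = 5.098 / 6.098 ≈ 0.8360

PN ≈ 0.836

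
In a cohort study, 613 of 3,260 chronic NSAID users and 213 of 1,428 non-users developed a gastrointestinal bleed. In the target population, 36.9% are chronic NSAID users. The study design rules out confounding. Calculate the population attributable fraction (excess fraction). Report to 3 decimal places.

p₁ = P(outcome | exposed) = 613/3260 = 0.18804
p₀ = P(outcome | unexposed) = 213/1428 = 0.14916
Overall risk P(Y=1) = π·p₁ + (1−π)·p₀ = 0.369×0.18804 + 0.631×0.14916 = 0.16351.
Under exogeneity, PAF = [P(Y=1) − p₀] / P(Y=1).
PAF = (0.16351 − 0.14916) / 0.16351 ≈ 0.0877

PAF ≈ 0.088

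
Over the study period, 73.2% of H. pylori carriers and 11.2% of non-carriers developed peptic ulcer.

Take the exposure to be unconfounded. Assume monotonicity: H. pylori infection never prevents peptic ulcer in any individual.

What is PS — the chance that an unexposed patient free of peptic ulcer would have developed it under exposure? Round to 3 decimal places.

PS ≈ 0.698

p₁ = 0.732, p₀ = 0.112.
Under exogeneity and monotonicity, PS = (p₁ − p₀) / (1 − p₀).
PS = (0.732 − 0.112) / (1 − 0.112) = 0.62 / 0.888 ≈ 0.6982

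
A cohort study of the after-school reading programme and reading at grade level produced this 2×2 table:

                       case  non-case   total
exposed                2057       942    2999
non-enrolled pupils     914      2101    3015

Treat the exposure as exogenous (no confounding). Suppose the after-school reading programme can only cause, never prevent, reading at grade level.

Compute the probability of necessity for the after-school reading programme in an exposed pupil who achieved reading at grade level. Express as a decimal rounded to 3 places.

PN ≈ 0.558

p₁ = P(outcome | exposed) = 2057/2999 = 0.6859
p₀ = P(outcome | unexposed) = 914/3015 = 0.30315
Under exogeneity and monotonicity, PN = (p₁ − p₀) / p₁.
PN = (0.6859 − 0.30315) / 0.6859 = 0.38274 / 0.6859 ≈ 0.5580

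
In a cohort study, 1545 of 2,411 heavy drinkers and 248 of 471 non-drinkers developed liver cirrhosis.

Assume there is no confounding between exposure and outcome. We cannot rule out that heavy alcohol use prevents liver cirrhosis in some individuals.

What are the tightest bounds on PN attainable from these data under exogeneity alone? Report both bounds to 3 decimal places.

p₁ = P(outcome | exposed) = 1545/2411 = 0.64081
p₀ = P(outcome | unexposed) = 248/471 = 0.52654
Under exogeneity alone the bounds on PN are max{0,(p₁−p₀)/p₁} ≤ PN ≤ min{1,(1−p₀)/p₁}.
  lower = (p₁ − p₀)/p₁ = 0.11427 / 0.64081 ≈ 0.1783
  upper = min{1, (1 − p₀)/p₁} = 0.47346 / 0.64081 ≈ 0.7388

0.178 ≤ PN ≤ 0.739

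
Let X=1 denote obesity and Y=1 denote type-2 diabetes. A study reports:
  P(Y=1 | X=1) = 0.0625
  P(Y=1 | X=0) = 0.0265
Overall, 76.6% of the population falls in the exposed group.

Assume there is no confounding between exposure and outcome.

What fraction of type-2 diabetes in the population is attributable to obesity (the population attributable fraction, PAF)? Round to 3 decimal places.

Let p₁ = 0.0625, p₀ = 0.0265.
Overall risk P(Y=1) = π·p₁ + (1−π)·p₀ = 0.766×0.0625 + 0.234×0.0265 = 0.054076.
Under exogeneity, PAF = [P(Y=1) − p₀] / P(Y=1).
PAF = (0.054076 − 0.0265) / 0.054076 ≈ 0.5099

PAF ≈ 0.510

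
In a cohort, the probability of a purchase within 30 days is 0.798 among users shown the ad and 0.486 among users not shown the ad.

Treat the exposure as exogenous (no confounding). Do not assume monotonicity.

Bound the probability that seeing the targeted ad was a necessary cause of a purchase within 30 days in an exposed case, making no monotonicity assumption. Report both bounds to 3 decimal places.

Let p₁ = 0.798, p₀ = 0.486.
Under exogeneity alone the bounds on PN are max{0,(p₁−p₀)/p₁} ≤ PN ≤ min{1,(1−p₀)/p₁}.
  lower = (p₁ − p₀)/p₁ = 0.312 / 0.798 ≈ 0.3910
  upper = min{1, (1 − p₀)/p₁} = 0.514 / 0.798 ≈ 0.6441

0.391 ≤ PN ≤ 0.644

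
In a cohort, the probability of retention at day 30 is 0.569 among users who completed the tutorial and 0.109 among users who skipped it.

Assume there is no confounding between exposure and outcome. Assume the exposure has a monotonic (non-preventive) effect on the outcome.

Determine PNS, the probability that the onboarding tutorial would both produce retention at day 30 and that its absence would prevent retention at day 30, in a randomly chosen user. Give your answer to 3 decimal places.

PNS ≈ 0.460

Let p₁ = 0.569, p₀ = 0.109.
Under exogeneity and monotonicity, PNS = p₁ − p₀.
PNS = 0.569 − 0.109 = 0.46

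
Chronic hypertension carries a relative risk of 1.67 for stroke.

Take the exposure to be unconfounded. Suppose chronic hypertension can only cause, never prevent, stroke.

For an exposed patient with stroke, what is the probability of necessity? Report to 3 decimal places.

Under exogeneity and monotonicity, PN = (RR − 1) / RR = 1 − 1/RR.
PN = (1.67 − 1) / 1.67 = 0.67 / 1.67 ≈ 0.4012

PN ≈ 0.401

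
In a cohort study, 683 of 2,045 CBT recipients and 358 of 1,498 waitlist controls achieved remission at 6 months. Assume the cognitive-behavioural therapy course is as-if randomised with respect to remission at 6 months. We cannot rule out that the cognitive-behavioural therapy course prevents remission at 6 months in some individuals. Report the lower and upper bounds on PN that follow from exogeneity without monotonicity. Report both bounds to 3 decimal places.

0.284 ≤ PN ≤ 1.000

p₁ = P(outcome | exposed) = 683/2045 = 0.33399
p₀ = P(outcome | unexposed) = 358/1498 = 0.23899
Under exogeneity alone the bounds on PN are max{0,(p₁−p₀)/p₁} ≤ PN ≤ min{1,(1−p₀)/p₁}.
  lower = (p₁ − p₀)/p₁ = 0.095 / 0.33399 ≈ 0.2844
  upper = min{1, (1 − p₀)/p₁} = 0.76101 / 0.33399 ≈ 2.2786 → capped at 1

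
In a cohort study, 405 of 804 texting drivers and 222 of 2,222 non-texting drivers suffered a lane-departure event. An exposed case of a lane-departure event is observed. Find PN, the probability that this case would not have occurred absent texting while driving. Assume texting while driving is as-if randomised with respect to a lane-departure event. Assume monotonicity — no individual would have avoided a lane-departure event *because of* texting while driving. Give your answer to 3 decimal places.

p₁ = P(outcome | exposed) = 405/804 = 0.50373
p₀ = P(outcome | unexposed) = 222/2222 = 0.09991
Under exogeneity and monotonicity, PN = (p₁ − p₀) / p₁.
PN = (0.50373 − 0.09991) / 0.50373 = 0.40382 / 0.50373 ≈ 0.8017

PN ≈ 0.802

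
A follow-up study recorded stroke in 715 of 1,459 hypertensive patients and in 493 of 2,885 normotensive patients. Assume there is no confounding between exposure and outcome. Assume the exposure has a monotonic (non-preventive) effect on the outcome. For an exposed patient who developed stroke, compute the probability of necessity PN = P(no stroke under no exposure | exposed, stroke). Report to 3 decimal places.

PN ≈ 0.651

p₁ = P(outcome | exposed) = 715/1459 = 0.49006
p₀ = P(outcome | unexposed) = 493/2885 = 0.17088
Under exogeneity and monotonicity, PN = (p₁ − p₀) / p₁.
PN = (0.49006 − 0.17088) / 0.49006 = 0.31918 / 0.49006 ≈ 0.6513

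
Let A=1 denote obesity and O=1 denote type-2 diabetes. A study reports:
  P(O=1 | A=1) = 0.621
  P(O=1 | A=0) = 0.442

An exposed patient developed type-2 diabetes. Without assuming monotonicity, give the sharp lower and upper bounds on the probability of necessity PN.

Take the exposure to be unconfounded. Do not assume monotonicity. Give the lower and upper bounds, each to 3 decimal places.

Let p₁ = 0.621, p₀ = 0.442.
Under exogeneity alone the bounds on PN are max{0,(p₁−p₀)/p₁} ≤ PN ≤ min{1,(1−p₀)/p₁}.
  lower = (p₁ − p₀)/p₁ = 0.179 / 0.621 ≈ 0.2882
  upper = min{1, (1 − p₀)/p₁} = 0.558 / 0.621 ≈ 0.8986

0.288 ≤ PN ≤ 0.899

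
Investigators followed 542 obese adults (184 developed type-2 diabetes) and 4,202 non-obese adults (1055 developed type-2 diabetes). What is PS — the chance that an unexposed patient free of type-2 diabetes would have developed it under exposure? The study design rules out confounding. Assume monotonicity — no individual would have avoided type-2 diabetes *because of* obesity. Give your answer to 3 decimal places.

p₁ = P(outcome | exposed) = 184/542 = 0.33948
p₀ = P(outcome | unexposed) = 1055/4202 = 0.25107
Under exogeneity and monotonicity, PS = (p₁ − p₀) / (1 − p₀).
PS = (0.33948 − 0.25107) / (1 − 0.25107) = 0.088412 / 0.74893 ≈ 0.1181

PS ≈ 0.118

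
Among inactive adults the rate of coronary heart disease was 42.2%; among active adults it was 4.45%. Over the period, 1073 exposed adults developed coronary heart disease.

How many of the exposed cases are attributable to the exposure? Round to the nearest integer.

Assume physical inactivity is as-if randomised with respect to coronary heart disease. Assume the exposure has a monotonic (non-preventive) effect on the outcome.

p₁ = 0.422, p₀ = 0.0445.
PN = (p₁ − p₀)/p₁ = (0.422 − 0.0445) / 0.422 ≈ 0.89455.
Attributable cases ≈ PN × (exposed cases) = 0.89455 × 1073 ≈ 959.85.

about 960 cases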